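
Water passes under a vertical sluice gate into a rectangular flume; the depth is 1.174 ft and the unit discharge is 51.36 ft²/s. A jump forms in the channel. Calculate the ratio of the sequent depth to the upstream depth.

y₂/y₁ = 9.575

V₁ = q/y₁ = 51.36/1.174 = 43.75 ft/s. Fr₁ = V₁/√(g·y₁) = 43.75/√(32.2×1.174) = 7.115.
Bélanger equation: y₂/y₁ = ½[√(1 + 8Fr₁²) − 1] = ½[√406.02 − 1] = 9.575.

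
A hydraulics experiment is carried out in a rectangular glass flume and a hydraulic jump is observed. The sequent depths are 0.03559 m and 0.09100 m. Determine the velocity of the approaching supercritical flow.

V₁ = 1.260 m/s

For a rectangular channel the momentum equation gives q² = ½·g·y₁·y₂·(y₁ + y₂) = ½×9.81×0.03559×0.09100×0.1266 = 0.002011.
q = √0.002011 = 0.04484 m²/s.
V₁ = q/y₁ = 0.04484/0.03559 = 1.260 m/s.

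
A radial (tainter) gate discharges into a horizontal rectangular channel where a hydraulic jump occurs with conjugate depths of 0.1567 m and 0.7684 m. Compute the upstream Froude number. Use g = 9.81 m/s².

For a rectangular channel the momentum equation gives q² = ½·g·y₁·y₂·(y₁ + y₂) = ½×9.81×0.1567×0.7684×0.9251 = 0.5464.
q = √0.5464 = 0.7392 m²/s.
V₁ = q/y₁ = 4.717 m/s; Fr₁ = V₁/√(g·y₁) = 3.805.

Fr₁ = 3.805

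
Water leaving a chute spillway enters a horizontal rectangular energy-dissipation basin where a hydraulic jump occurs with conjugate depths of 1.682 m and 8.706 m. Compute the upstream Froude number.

For a rectangular channel the momentum equation gives q² = ½·g·y₁·y₂·(y₁ + y₂) = ½×9.81×1.682×8.706×10.39 = 746.1.
q = √746.1 = 27.32 m²/s.
V₁ = q/y₁ = 16.24 m/s; Fr₁ = V₁/√(g·y₁) = 3.998.

Fr₁ = 3.998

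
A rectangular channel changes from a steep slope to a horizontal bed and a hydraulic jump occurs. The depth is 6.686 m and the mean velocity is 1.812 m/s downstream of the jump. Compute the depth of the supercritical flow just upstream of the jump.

y₁ = 0.6132 m

Fr₂ = V₂/√(g·y₂) = 1.812/√(9.81×6.686) = 0.2237.
Since the conjugate-depth ratio holds either way, y₁/y₂ = ½[√(1 + 8Fr₂²) − 1] = ½[√1.4005 − 1] = 0.09171.
y₁ = 0.09171 × 6.686 = 0.6132 m.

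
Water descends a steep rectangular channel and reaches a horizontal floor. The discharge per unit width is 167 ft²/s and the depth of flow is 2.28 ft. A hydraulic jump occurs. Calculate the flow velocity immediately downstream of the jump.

V₁ = q/y₁ = 167/2.28 = 73.2 ft/s. Fr₁ = V₁/√(g·y₁) = 73.2/√(32.2×2.28) = 8.55.
Bélanger equation: y₂/y₁ = ½[√(1 + 8Fr₁²) − 1] = ½[√585.6 − 1] = 11.6.
y₂ = 11.6 × 2.28 = 26.4 ft.
V₂ = q/y₂ = 167/26.4 = 6.31 ft/s.

V₂ = 6.31 ft/s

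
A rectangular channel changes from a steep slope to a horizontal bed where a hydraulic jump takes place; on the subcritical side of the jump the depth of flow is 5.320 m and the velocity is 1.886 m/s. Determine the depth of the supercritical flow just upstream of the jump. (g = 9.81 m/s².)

y₁ = 0.6466 m

Fr₂ = V₂/√(g·y₂) = 1.886/√(9.81×5.320) = 0.2611.
Since the conjugate-depth ratio holds either way, y₁/y₂ = ½[√(1 + 8Fr₂²) − 1] = ½[√1.5452 − 1] = 0.1215.
y₁ = 0.1215 × 5.320 = 0.6466 m.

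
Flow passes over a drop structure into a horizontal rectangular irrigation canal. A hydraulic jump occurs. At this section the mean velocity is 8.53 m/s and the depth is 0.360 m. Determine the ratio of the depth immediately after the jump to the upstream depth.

y₂/y₁ = 5.94

Fr₁ = V₁/√(g·y₁) = 8.53/√(9.81×0.360) = 4.54.
Conjugate-depth relation: y₂/y₁ = ½[√(1 + 8Fr₁²) − 1] = ½[√165.8 − 1] = 5.94.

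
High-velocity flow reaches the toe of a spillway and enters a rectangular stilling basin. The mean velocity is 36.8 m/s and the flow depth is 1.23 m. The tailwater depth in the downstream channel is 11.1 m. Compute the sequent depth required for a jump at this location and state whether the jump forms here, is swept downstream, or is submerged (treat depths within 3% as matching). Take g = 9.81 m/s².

Fr₁ = V₁/√(g·y₁) = 36.8/√(9.81×1.23) = 10.6.
From the momentum equation for a rectangular channel, y₂/y₁ = ½[√(1 + 8Fr₁²) − 1] = ½[√898.9 − 1] = 14.5.
y₂ = 14.5 × 1.23 = 17.8 m.
Tailwater y_tw = 11.1 m: y_tw < y₂, so the jump is swept downstream.

y₂ = 17.8 m; the jump is swept downstream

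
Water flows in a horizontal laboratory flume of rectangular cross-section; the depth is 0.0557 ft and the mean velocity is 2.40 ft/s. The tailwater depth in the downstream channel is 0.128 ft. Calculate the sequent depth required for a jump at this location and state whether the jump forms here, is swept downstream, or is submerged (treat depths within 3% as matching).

Fr₁ = V₁/√(g·y₁) = 2.40/√(32.2×0.0557) = 1.79.
Conjugate-depth relation: y₂/y₁ = ½[√(1 + 8Fr₁²) − 1] = ½[√26.69 − 1] = 2.08.
y₂ = 2.08 × 0.0557 = 0.116 ft.
Tailwater y_tw = 0.128 ft: y_tw > y₂, so the jump is submerged.

y₂ = 0.116 ft; the jump is submerged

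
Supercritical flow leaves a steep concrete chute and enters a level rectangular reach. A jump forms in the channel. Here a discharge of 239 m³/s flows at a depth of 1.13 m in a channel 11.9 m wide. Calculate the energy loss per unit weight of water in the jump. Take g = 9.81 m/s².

ΔE = 8.92 m

q = Q/b = 239/11.9 = 20.1 m²/s; V₁ = q/y₁ = 17.8 m/s. Fr₁ = V₁/√(g·y₁) = 5.34.
Sequent-depth ratio: y₂/y₁ = ½[√(1 + 8Fr₁²) − 1] = ½[√229.0 − 1] = 7.07.
y₂ = 7.07 × 1.13 = 7.98 m.
Head loss: ΔE = (y₂ − y₁)³/(4y₁y₂) = (7.98 − 1.13)³/(4×1.13×7.98) = 322/36.1 = 8.92 m.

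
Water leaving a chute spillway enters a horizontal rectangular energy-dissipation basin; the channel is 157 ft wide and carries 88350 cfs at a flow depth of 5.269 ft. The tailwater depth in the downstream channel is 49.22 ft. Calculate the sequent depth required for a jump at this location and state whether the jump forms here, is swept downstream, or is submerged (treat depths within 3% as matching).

y₂ = 58.52 ft; the jump is swept downstream

q = Q/b = 88350/157 = 562.7 ft²/s; V₁ = q/y₁ = 106.8 ft/s. Fr₁ = V₁/√(g·y₁) = 8.199.
From the momentum equation for a rectangular channel, y₂/y₁ = ½[√(1 + 8Fr₁²) − 1] = ½[√538.85 − 1] = 11.11.
y₂ = 11.11 × 5.269 = 58.52 ft.
Tailwater y_tw = 49.22 ft: y_tw < y₂, so the jump is swept downstream.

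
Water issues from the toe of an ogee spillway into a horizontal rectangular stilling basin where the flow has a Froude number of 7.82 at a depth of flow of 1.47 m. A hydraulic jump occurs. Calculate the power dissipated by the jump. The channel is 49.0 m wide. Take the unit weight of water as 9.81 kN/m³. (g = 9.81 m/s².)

P = 639504 kW

Fr₁ = 7.82 (given).
Bélanger equation: y₂/y₁ = ½[√(1 + 8Fr₁²) − 1] = ½[√490.2 − 1] = 10.6.
y₂ = 10.6 × 1.47 = 15.5 m.
V₁ = Fr₁·√(g·y₁) = 7.82×√(9.81×1.47) = 29.7 m/s; q = V₁·y₁ = 43.7 m²/s. V₂ = q/y₂ = 43.7/15.5 = 2.81 m/s. E₁ = y₁ + V₁²/2g = 46.4 m; E₂ = y₂ + V₂²/2g = 15.9 m. ΔE = E₁ − E₂ = 30.5 m.
Q = q·b = 43.7 × 49.0 = 2139 m³/s. P = γ·Q·ΔE = 9.81 × 2139 × 30.5 = 639504 kW.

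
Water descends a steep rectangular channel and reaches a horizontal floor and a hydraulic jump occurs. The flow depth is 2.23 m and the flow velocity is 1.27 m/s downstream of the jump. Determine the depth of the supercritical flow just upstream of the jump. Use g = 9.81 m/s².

Fr₂ = V₂/√(g·y₂) = 1.27/√(9.81×2.23) = 0.272.
From the momentum equation (using Fr₂), y₁/y₂ = ½[√(1 + 8Fr₂²) − 1] = ½[√1.590 − 1] = 0.130.
y₁ = 0.130 × 2.23 = 0.291 m.

y₁ = 0.291 m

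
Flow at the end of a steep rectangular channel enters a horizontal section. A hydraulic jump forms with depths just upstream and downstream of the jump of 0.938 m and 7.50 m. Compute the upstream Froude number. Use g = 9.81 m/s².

For a rectangular channel the momentum equation gives q² = ½·g·y₁·y₂·(y₁ + y₂) = ½×9.81×0.938×7.50×8.44 = 291.
q = √291 = 17.1 m²/s.
V₁ = q/y₁ = 18.2 m/s; Fr₁ = V₁/√(g·y₁) = 6.00.

Fr₁ = 6.00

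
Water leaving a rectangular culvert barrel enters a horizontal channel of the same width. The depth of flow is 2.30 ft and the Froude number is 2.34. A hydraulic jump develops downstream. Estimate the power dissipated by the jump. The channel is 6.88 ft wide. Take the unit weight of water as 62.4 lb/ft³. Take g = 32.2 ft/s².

Fr₁ = 2.34 (given).
By Bélanger, y₂/y₁ = ½[√(1 + 8Fr₁²) − 1] = ½[√44.80 − 1] = 2.85.
y₂ = 2.85 × 2.30 = 6.55 ft.
V₁ = Fr₁·√(g·y₁) = 2.34×√(32.2×2.30) = 20.1 ft/s; q = V₁·y₁ = 46.3 ft²/s. V₂ = q/y₂ = 46.3/6.55 = 7.07 ft/s. E₁ = y₁ + V₁²/2g = 8.60 ft; E₂ = y₂ + V₂²/2g = 7.32 ft. ΔE = E₁ − E₂ = 1.27 ft.
Q = q·b = 46.3 × 6.88 = 319 cfs. P = γ·Q·ΔE/550 = 62.4 × 319 × 1.27 / 550 = 46.0 hp.

P = 46.0 hp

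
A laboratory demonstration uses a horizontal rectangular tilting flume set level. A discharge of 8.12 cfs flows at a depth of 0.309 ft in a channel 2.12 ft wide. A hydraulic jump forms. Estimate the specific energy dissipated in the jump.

ΔE = 1.03 ft

q = Q/b = 8.12/2.12 = 3.83 ft²/s; V₁ = q/y₁ = 12.4 ft/s. Fr₁ = V₁/√(g·y₁) = 3.93.
Conjugate-depth relation: y₂/y₁ = ½[√(1 + 8Fr₁²) − 1] = ½[√124.5 − 1] = 5.08.
y₂ = 5.08 × 0.309 = 1.57 ft.
V₂ = q/y₂ = 3.83/1.57 = 2.44 ft/s. E₁ = y₁ + V₁²/2g = 2.69 ft; E₂ = y₂ + V₂²/2g = 1.66 ft. ΔE = E₁ − E₂ = 1.03 ft.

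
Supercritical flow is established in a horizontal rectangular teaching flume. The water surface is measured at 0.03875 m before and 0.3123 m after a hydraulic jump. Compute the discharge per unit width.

q = 0.1444 m²/s

For a rectangular channel the momentum equation gives q² = ½·g·y₁·y₂·(y₁ + y₂) = ½×9.81×0.03875×0.3123×0.3511 = 0.02084.
q = √0.02084 = 0.1444 m²/s.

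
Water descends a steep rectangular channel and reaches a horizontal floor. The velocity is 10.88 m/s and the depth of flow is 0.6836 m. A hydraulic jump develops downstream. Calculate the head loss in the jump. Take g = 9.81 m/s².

Fr₁ = V₁/√(g·y₁) = 10.88/√(9.81×0.6836) = 4.201.
From the momentum equation for a rectangular channel, y₂/y₁ = ½[√(1 + 8Fr₁²) − 1] = ½[√142.21 − 1] = 5.463.
y₂ = 5.463 × 0.6836 = 3.734 m.
Head loss: ΔE = (y₂ − y₁)³/(4y₁y₂) = (3.734 − 0.6836)³/(4×0.6836×3.734) = 28.39/10.21 = 2.780 m.

ΔE = 2.780 m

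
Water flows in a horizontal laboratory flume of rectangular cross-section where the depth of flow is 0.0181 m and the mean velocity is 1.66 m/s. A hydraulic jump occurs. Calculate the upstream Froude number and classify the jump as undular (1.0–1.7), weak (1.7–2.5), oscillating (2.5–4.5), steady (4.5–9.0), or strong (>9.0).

Fr₁ = V₁/√(g·y₁) = 1.66/√(9.81×0.0181) = 3.94.
Fr₁ = 3.94 lies in the oscillating range.

Fr₁ = 3.94; oscillating jump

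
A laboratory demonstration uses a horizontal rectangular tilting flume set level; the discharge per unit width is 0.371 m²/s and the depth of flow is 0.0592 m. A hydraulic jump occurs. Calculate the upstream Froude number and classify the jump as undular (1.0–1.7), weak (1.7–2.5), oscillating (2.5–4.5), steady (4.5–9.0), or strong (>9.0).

V₁ = q/y₁ = 0.371/0.0592 = 6.27 m/s. Fr₁ = V₁/√(g·y₁) = 6.27/√(9.81×0.0592) = 8.22.
Fr₁ = 8.22 lies in the steady range.

Fr₁ = 8.22; steady jump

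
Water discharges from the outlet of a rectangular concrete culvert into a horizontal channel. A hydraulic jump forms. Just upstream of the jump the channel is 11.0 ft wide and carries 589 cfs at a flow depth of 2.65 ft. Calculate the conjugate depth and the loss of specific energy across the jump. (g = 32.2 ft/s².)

q = Q/b = 589/11.0 = 53.5 ft²/s; V₁ = q/y₁ = 20.2 ft/s. Fr₁ = V₁/√(g·y₁) = 2.19.
From the momentum equation for a rectangular channel, y₂/y₁ = ½[√(1 + 8Fr₁²) − 1] = ½[√39.28 − 1] = 2.63.
y₂ = 2.63 × 2.65 = 6.98 ft.
Head loss: ΔE = (y₂ − y₁)³/(4y₁y₂) = (6.98 − 2.65)³/(4×2.65×6.98) = 81.1/74.0 = 1.10 ft.

y₂ = 6.98 ft; ΔE = 1.10 ft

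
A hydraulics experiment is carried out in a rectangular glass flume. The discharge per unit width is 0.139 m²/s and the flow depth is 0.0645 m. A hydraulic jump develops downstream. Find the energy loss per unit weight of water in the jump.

V₁ = q/y₁ = 0.139/0.0645 = 2.16 m/s. Fr₁ = V₁/√(g·y₁) = 2.16/√(9.81×0.0645) = 2.71.
By Bélanger, y₂/y₁ = ½[√(1 + 8Fr₁²) − 1] = ½[√59.72 − 1] = 3.36.
y₂ = 3.36 × 0.0645 = 0.217 m.
Head loss: ΔE = (y₂ − y₁)³/(4y₁y₂) = (0.217 − 0.0645)³/(4×0.0645×0.217) = 0.00354/0.0560 = 0.0633 m.

ΔE = 0.0633 m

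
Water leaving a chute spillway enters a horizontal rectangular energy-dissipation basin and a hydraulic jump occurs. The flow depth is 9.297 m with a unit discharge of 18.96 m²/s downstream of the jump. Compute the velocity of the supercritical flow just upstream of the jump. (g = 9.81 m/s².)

V₁ = 24.24 m/s

V₂ = q/y₂ = 18.96/9.297 = 2.039 m/s; Fr₂ = V₂/√(g·y₂) = 0.2135.
Since the conjugate-depth ratio holds either way, y₁/y₂ = ½[√(1 + 8Fr₂²) − 1] = ½[√1.3648 − 1] = 0.08413.
y₁ = 0.08413 × 9.297 = 0.7821 m.
V₁ = q/y₁ = 18.96/0.7821 = 24.24 m/s.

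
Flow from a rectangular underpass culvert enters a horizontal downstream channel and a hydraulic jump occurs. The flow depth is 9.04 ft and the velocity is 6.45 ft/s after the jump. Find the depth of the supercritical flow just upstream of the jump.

Fr₂ = V₂/√(g·y₂) = 6.45/√(32.2×9.04) = 0.378.
Since the conjugate-depth ratio holds either way, y₁/y₂ = ½[√(1 + 8Fr₂²) − 1] = ½[√2.143 − 1] = 0.232.
y₁ = 0.232 × 9.04 = 2.10 ft.

y₁ = 2.10 ft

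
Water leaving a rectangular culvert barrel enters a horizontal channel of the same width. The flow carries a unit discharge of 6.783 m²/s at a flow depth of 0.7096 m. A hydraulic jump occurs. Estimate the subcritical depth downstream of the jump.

y₂ = 3.298 m

V₁ = q/y₁ = 6.783/0.7096 = 9.559 m/s. Fr₁ = V₁/√(g·y₁) = 9.559/√(9.81×0.7096) = 3.623.
From the momentum equation for a rectangular channel, y₂/y₁ = ½[√(1 + 8Fr₁²) − 1] = ½[√106.01 − 1] = 4.648.
y₂ = 4.648 × 0.7096 = 3.298 m.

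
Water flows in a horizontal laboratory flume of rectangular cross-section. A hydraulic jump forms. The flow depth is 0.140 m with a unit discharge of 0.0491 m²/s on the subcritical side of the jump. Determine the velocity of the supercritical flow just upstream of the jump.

V₂ = q/y₂ = 0.0491/0.140 = 0.351 m/s; Fr₂ = V₂/√(g·y₂) = 0.299.
Since the conjugate-depth ratio holds either way, y₁/y₂ = ½[√(1 + 8Fr₂²) − 1] = ½[√1.716 − 1] = 0.155.
y₁ = 0.155 × 0.140 = 0.0217 m.
V₁ = q/y₁ = 0.0491/0.0217 = 2.26 m/s.

V₁ = 2.26 m/s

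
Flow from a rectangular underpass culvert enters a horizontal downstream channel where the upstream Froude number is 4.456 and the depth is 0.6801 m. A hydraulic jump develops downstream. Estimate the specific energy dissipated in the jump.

Fr₁ = 4.456 (given).
Bélanger equation: y₂/y₁ = ½[√(1 + 8Fr₁²) − 1] = ½[√159.85 − 1] = 5.822.
y₂ = 5.822 × 0.6801 = 3.959 m.
Head loss: ΔE = (y₂ − y₁)³/(4y₁y₂) = (3.959 − 0.6801)³/(4×0.6801×3.959) = 35.26/10.77 = 3.274 m.

ΔE = 3.274 m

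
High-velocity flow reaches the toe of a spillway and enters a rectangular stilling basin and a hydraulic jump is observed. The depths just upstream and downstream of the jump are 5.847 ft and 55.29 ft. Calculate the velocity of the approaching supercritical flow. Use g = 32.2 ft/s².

For a rectangular channel the momentum equation gives q² = ½·g·y₁·y₂·(y₁ + y₂) = ½×32.2×5.847×55.29×61.14 = 318207.
q = √318207 = 564.1 ft²/s.
V₁ = q/y₁ = 564.1/5.847 = 96.48 ft/s.

V₁ = 96.48 ft/s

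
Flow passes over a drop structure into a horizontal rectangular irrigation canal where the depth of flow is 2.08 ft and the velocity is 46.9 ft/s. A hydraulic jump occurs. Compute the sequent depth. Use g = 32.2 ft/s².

y₂ = 15.8 ft

Fr₁ = V₁/√(g·y₁) = 46.9/√(32.2×2.08) = 5.73.
By Bélanger, y₂/y₁ = ½[√(1 + 8Fr₁²) − 1] = ½[√263.7 − 1] = 7.62.
y₂ = 7.62 × 2.08 = 15.8 ft.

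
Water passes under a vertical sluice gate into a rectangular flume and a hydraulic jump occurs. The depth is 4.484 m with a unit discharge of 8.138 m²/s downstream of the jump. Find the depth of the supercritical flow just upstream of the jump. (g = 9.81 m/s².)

y₁ = 0.5931 m

V₂ = q/y₂ = 8.138/4.484 = 1.815 m/s; Fr₂ = V₂/√(g·y₂) = 0.2736.
Since the conjugate-depth ratio holds either way, y₁/y₂ = ½[√(1 + 8Fr₂²) − 1] = ½[√1.5990 − 1] = 0.1323.
y₁ = 0.1323 × 4.484 = 0.5931 m.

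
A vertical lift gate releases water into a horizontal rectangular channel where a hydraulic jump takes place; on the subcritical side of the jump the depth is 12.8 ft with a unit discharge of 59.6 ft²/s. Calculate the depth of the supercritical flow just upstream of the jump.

y₁ = 1.23 ft

V₂ = q/y₂ = 59.6/12.8 = 4.66 ft/s; Fr₂ = V₂/√(g·y₂) = 0.229.
From the momentum equation (using Fr₂), y₁/y₂ = ½[√(1 + 8Fr₂²) − 1] = ½[√1.421 − 1] = 0.0960.
y₁ = 0.0960 × 12.8 = 1.23 ft.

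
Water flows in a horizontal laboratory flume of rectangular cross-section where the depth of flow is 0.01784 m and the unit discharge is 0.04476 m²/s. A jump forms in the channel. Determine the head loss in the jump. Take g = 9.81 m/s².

V₁ = q/y₁ = 0.04476/0.01784 = 2.509 m/s. Fr₁ = V₁/√(g·y₁) = 2.509/√(9.81×0.01784) = 5.997.
Conjugate-depth relation: y₂/y₁ = ½[√(1 + 8Fr₁²) − 1] = ½[√288.75 − 1] = 7.996.
y₂ = 7.996 × 0.01784 = 0.1427 m.
V₂ = q/y₂ = 0.04476/0.1427 = 0.3138 m/s. E₁ = y₁ + V₁²/2g = 0.3387 m; E₂ = y₂ + V₂²/2g = 0.1477 m. ΔE = E₁ − E₂ = 0.1910 m.

ΔE = 0.1910 m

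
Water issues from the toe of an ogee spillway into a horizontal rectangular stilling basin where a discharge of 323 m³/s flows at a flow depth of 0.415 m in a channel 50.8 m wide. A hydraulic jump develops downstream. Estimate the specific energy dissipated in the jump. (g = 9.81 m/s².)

ΔE = 8.01 m

q = Q/b = 323/50.8 = 6.36 m²/s; V₁ = q/y₁ = 15.3 m/s. Fr₁ = V₁/√(g·y₁) = 7.59.
Bélanger equation: y₂/y₁ = ½[√(1 + 8Fr₁²) − 1] = ½[√462.3 − 1] = 10.3.
y₂ = 10.3 × 0.415 = 4.25 m.
Head loss: ΔE = (y₂ − y₁)³/(4y₁y₂) = (4.25 − 0.415)³/(4×0.415×4.25) = 56.6/7.06 = 8.01 m.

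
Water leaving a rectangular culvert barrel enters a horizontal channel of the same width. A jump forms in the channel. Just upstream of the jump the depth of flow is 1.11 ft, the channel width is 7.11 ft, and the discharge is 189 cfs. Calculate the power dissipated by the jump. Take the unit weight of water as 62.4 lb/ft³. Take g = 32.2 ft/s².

P = 84.2 hp

q = Q/b = 189/7.11 = 26.6 ft²/s; V₁ = q/y₁ = 23.9 ft/s. Fr₁ = V₁/√(g·y₁) = 4.01.
From the momentum equation for a rectangular channel, y₂/y₁ = ½[√(1 + 8Fr₁²) − 1] = ½[√129.4 − 1] = 5.19.
y₂ = 5.19 × 1.11 = 5.76 ft.
V₂ = q/y₂ = 26.6/5.76 = 4.62 ft/s. E₁ = y₁ + V₁²/2g = 10.0 ft; E₂ = y₂ + V₂²/2g = 6.09 ft. ΔE = E₁ − E₂ = 3.93 ft.
P = γ·Q·ΔE/550 = 62.4 × 189 × 3.93 / 550 = 84.2 hp.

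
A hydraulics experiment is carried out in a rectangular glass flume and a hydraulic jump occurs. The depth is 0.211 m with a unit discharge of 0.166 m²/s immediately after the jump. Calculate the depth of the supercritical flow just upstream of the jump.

V₂ = q/y₂ = 0.166/0.211 = 0.787 m/s; Fr₂ = V₂/√(g·y₂) = 0.547.
From the momentum equation (using Fr₂), y₁/y₂ = ½[√(1 + 8Fr₂²) − 1] = ½[√3.392 − 1] = 0.421.
y₁ = 0.421 × 0.211 = 0.0888 m.

y₁ = 0.0888 m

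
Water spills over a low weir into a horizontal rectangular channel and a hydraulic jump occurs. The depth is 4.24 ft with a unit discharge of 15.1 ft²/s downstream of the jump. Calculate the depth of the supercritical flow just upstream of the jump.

y₁ = 0.679 ft

V₂ = q/y₂ = 15.1/4.24 = 3.56 ft/s; Fr₂ = V₂/√(g·y₂) = 0.305.
Applying the sequent-depth relation in reverse, y₁/y₂ = ½[√(1 + 8Fr₂²) − 1] = ½[√1.743 − 1] = 0.160.
y₁ = 0.160 × 4.24 = 0.679 ft.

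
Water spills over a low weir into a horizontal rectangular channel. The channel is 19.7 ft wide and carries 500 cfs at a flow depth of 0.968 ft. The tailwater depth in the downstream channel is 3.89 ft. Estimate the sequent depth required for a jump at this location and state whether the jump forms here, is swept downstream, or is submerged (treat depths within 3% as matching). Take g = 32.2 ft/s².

y₂ = 5.96 ft; the jump is swept downstream

q = Q/b = 500/19.7 = 25.4 ft²/s; V₁ = q/y₁ = 26.2 ft/s. Fr₁ = V₁/√(g·y₁) = 4.70.
Bélanger equation: y₂/y₁ = ½[√(1 + 8Fr₁²) − 1] = ½[√177.4 − 1] = 6.16.
y₂ = 6.16 × 0.968 = 5.96 ft.
Tailwater y_tw = 3.89 ft: y_tw < y₂, so the jump is swept downstream.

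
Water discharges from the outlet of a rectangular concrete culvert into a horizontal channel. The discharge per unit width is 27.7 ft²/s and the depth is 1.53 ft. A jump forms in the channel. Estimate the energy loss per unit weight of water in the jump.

V₁ = q/y₁ = 27.7/1.53 = 18.1 ft/s. Fr₁ = V₁/√(g·y₁) = 18.1/√(32.2×1.53) = 2.58.
From the momentum equation for a rectangular channel, y₂/y₁ = ½[√(1 + 8Fr₁²) − 1] = ½[√54.23 − 1] = 3.18.
y₂ = 3.18 × 1.53 = 4.87 ft.
V₂ = q/y₂ = 27.7/4.87 = 5.69 ft/s. E₁ = y₁ + V₁²/2g = 6.62 ft; E₂ = y₂ + V₂²/2g = 5.37 ft. ΔE = E₁ − E₂ = 1.25 ft.

ΔE = 1.25 ft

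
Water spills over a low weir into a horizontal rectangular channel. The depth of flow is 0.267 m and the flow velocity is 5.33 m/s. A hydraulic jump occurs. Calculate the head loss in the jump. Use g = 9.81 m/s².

ΔE = 0.515 m

Fr₁ = V₁/√(g·y₁) = 5.33/√(9.81×0.267) = 3.29.
Bélanger equation: y₂/y₁ = ½[√(1 + 8Fr₁²) − 1] = ½[√87.77 − 1] = 4.18.
y₂ = 4.18 × 0.267 = 1.12 m.
Head loss: ΔE = (y₂ − y₁)³/(4y₁y₂) = (1.12 − 0.267)³/(4×0.267×1.12) = 0.615/1.19 = 0.515 m.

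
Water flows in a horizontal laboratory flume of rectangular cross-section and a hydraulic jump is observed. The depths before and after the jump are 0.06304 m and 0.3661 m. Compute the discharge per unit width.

For a rectangular channel the momentum equation gives q² = ½·g·y₁·y₂·(y₁ + y₂) = ½×9.81×0.06304×0.3661×0.4291 = 0.04858.
q = √0.04858 = 0.2204 m²/s.

q = 0.2204 m²/s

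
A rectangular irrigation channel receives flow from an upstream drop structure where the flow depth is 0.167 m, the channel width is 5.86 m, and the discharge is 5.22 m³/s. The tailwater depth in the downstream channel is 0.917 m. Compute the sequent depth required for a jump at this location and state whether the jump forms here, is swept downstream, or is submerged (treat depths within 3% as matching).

q = Q/b = 5.22/5.86 = 0.891 m²/s; V₁ = q/y₁ = 5.33 m/s. Fr₁ = V₁/√(g·y₁) = 4.17.
Conjugate-depth relation: y₂/y₁ = ½[√(1 + 8Fr₁²) − 1] = ½[√139.9 − 1] = 5.41.
y₂ = 5.41 × 0.167 = 0.904 m.
Tailwater y_tw = 0.917 m: y_tw ≈ y₂, so the jump forms here.

y₂ = 0.904 m; the jump forms here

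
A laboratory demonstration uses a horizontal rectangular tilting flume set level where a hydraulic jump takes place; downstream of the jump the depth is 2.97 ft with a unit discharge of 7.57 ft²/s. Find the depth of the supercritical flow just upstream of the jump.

y₁ = 0.360 ft

V₂ = q/y₂ = 7.57/2.97 = 2.55 ft/s; Fr₂ = V₂/√(g·y₂) = 0.261.
Since the conjugate-depth ratio holds either way, y₁/y₂ = ½[√(1 + 8Fr₂²) − 1] = ½[√1.543 − 1] = 0.121.
y₁ = 0.121 × 2.97 = 0.360 ft.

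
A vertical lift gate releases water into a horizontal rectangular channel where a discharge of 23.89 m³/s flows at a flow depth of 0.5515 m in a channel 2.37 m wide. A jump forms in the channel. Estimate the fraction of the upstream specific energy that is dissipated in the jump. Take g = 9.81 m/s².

ΔE/E₁ = 0.658 (65.8%)

q = Q/b = 23.89/2.37 = 10.08 m²/s; V₁ = q/y₁ = 18.28 m/s. Fr₁ = V₁/√(g·y₁) = 7.858.
By Bélanger, y₂/y₁ = ½[√(1 + 8Fr₁²) − 1] = ½[√494.99 − 1] = 10.62.
y₂ = 10.62 × 0.5515 = 5.859 m.
E₁ = y₁ + V₁²/2g = 17.58 m. ΔE = (y₂ − y₁)³/(4y₁y₂) = 11.57 m. ΔE/E₁ = 11.57/17.58 = 0.658.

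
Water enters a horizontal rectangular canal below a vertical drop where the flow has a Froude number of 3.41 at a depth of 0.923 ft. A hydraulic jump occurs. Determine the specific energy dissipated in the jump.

Fr₁ = 3.41 (given).
From the momentum equation for a rectangular channel, y₂/y₁ = ½[√(1 + 8Fr₁²) − 1] = ½[√94.02 − 1] = 4.35.
y₂ = 4.35 × 0.923 = 4.01 ft.
V₁ = Fr₁·√(g·y₁) = 3.41×√(32.2×0.923) = 18.6 ft/s; q = V₁·y₁ = 17.2 ft²/s. V₂ = q/y₂ = 17.2/4.01 = 4.28 ft/s. E₁ = y₁ + V₁²/2g = 6.29 ft; E₂ = y₂ + V₂²/2g = 4.30 ft. ΔE = E₁ − E₂ = 1.99 ft.

ΔE = 1.99 ft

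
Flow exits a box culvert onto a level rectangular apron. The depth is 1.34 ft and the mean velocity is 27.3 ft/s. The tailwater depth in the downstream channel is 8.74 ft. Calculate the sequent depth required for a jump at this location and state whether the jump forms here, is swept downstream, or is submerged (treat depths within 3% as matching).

y₂ = 7.23 ft; the jump is submerged

Fr₁ = V₁/√(g·y₁) = 27.3/√(32.2×1.34) = 4.16.
Bélanger equation: y₂/y₁ = ½[√(1 + 8Fr₁²) − 1] = ½[√139.2 − 1] = 5.40.
y₂ = 5.40 × 1.34 = 7.23 ft.
Tailwater y_tw = 8.74 ft: y_tw > y₂, so the jump is submerged.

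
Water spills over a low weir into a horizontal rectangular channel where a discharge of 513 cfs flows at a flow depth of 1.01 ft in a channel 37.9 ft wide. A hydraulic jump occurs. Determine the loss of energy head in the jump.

q = Q/b = 513/37.9 = 13.5 ft²/s; V₁ = q/y₁ = 13.4 ft/s. Fr₁ = V₁/√(g·y₁) = 2.35.
From the momentum equation for a rectangular channel, y₂/y₁ = ½[√(1 + 8Fr₁²) − 1] = ½[√45.18 − 1] = 2.86.
y₂ = 2.86 × 1.01 = 2.89 ft.
V₂ = q/y₂ = 13.5/2.89 = 4.68 ft/s. E₁ = y₁ + V₁²/2g = 3.80 ft; E₂ = y₂ + V₂²/2g = 3.23 ft. ΔE = E₁ − E₂ = 0.569 ft.

ΔE = 0.569 ft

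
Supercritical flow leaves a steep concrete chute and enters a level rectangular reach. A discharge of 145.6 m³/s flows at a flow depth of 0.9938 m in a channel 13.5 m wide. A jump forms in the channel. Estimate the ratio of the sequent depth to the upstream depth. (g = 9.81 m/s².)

y₂/y₁ = 4.441

q = Q/b = 145.6/13.5 = 10.79 m²/s; V₁ = q/y₁ = 10.85 m/s. Fr₁ = V₁/√(g·y₁) = 3.476.
Conjugate-depth relation: y₂/y₁ = ½[√(1 + 8Fr₁²) − 1] = ½[√97.645 − 1] = 4.441.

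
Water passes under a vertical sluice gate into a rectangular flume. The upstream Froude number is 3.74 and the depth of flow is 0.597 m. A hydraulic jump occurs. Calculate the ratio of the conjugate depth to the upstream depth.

Fr₁ = 3.74 (given).
By Bélanger, y₂/y₁ = ½[√(1 + 8Fr₁²) − 1] = ½[√112.9 − 1] = 4.81.

y₂/y₁ = 4.81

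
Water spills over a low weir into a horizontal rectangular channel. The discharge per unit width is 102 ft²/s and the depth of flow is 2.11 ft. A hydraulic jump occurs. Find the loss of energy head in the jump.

V₁ = q/y₁ = 102/2.11 = 48.3 ft/s. Fr₁ = V₁/√(g·y₁) = 48.3/√(32.2×2.11) = 5.86.
Conjugate-depth relation: y₂/y₁ = ½[√(1 + 8Fr₁²) − 1] = ½[√276.2 − 1] = 7.81.
y₂ = 7.81 × 2.11 = 16.5 ft.
V₂ = q/y₂ = 102/16.5 = 6.19 ft/s. E₁ = y₁ + V₁²/2g = 38.4 ft; E₂ = y₂ + V₂²/2g = 17.1 ft. ΔE = E₁ − E₂ = 21.3 ft.

ΔE = 21.3 ft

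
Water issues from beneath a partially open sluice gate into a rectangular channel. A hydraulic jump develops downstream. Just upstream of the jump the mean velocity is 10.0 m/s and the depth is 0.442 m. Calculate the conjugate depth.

y₂ = 2.79 m

Fr₁ = V₁/√(g·y₁) = 10.0/√(9.81×0.442) = 4.80.
Conjugate-depth relation: y₂/y₁ = ½[√(1 + 8Fr₁²) − 1] = ½[√185.5 − 1] = 6.31.
y₂ = 6.31 × 0.442 = 2.79 m.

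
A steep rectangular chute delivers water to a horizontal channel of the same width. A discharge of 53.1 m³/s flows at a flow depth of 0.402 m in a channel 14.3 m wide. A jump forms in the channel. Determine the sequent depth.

q = Q/b = 53.1/14.3 = 3.71 m²/s; V₁ = q/y₁ = 9.24 m/s. Fr₁ = V₁/√(g·y₁) = 4.65.
From the momentum equation for a rectangular channel, y₂/y₁ = ½[√(1 + 8Fr₁²) − 1] = ½[√174.1 − 1] = 6.10.
y₂ = 6.10 × 0.402 = 2.45 m.

y₂ = 2.45 m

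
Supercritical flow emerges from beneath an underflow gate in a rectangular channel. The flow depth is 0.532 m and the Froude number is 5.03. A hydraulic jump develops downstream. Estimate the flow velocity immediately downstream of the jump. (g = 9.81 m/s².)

Fr₁ = 5.03 (given).
Sequent-depth ratio: y₂/y₁ = ½[√(1 + 8Fr₁²) − 1] = ½[√203.4 − 1] = 6.63.
y₂ = 6.63 × 0.532 = 3.53 m.
V₁ = Fr₁·√(g·y₁) = 5.03×√(9.81×0.532) = 11.5 m/s; q = V₁·y₁ = 6.11 m²/s.
V₂ = q/y₂ = 6.11/3.53 = 1.73 m/s.

V₂ = 1.73 m/s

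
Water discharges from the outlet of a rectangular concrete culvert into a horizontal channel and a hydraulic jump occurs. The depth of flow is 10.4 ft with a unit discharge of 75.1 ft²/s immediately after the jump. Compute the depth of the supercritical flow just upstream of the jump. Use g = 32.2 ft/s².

V₂ = q/y₂ = 75.1/10.4 = 7.22 ft/s; Fr₂ = V₂/√(g·y₂) = 0.395.
From the momentum equation (using Fr₂), y₁/y₂ = ½[√(1 + 8Fr₂²) − 1] = ½[√2.246 − 1] = 0.249.
y₁ = 0.249 × 10.4 = 2.59 ft.

y₁ = 2.59 ft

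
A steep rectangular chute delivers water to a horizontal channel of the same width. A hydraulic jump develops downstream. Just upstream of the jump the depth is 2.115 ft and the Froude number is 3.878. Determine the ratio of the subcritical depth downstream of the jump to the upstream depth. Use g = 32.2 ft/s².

Fr₁ = 3.878 (given).
From the momentum equation for a rectangular channel, y₂/y₁ = ½[√(1 + 8Fr₁²) − 1] = ½[√121.31 − 1] = 5.007.

y₂/y₁ = 5.007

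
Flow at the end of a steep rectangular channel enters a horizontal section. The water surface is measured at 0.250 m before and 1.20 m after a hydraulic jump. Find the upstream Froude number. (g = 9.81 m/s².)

Fr₁ = 3.73

For a rectangular channel the momentum equation gives q² = ½·g·y₁·y₂·(y₁ + y₂) = ½×9.81×0.250×1.20×1.45 = 2.13.
q = √2.13 = 1.46 m²/s.
V₁ = q/y₁ = 5.84 m/s; Fr₁ = V₁/√(g·y₁) = 3.73.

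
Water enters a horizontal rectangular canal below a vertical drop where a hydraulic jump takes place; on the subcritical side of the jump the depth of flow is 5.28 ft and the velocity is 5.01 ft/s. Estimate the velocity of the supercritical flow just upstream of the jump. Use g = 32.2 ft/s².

Fr₂ = V₂/√(g·y₂) = 5.01/√(32.2×5.28) = 0.384.
From the momentum equation (using Fr₂), y₁/y₂ = ½[√(1 + 8Fr₂²) − 1] = ½[√2.181 − 1] = 0.238.
y₁ = 0.238 × 5.28 = 1.26 ft.
V₁ = q/y₁ = 26.5/1.26 = 21.0 ft/s.

V₁ = 21.0 ft/s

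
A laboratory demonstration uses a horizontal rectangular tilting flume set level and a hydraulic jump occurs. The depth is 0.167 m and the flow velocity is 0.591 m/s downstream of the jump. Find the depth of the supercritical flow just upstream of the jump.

Fr₂ = V₂/√(g·y₂) = 0.591/√(9.81×0.167) = 0.462.
Applying the sequent-depth relation in reverse, y₁/y₂ = ½[√(1 + 8Fr₂²) − 1] = ½[√2.706 − 1] = 0.322.
y₁ = 0.322 × 0.167 = 0.0538 m.

y₁ = 0.0538 m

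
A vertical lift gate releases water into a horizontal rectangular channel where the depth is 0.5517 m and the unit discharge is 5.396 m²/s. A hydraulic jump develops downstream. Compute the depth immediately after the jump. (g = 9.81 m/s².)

y₂ = 3.016 m

V₁ = q/y₁ = 5.396/0.5517 = 9.781 m/s. Fr₁ = V₁/√(g·y₁) = 9.781/√(9.81×0.5517) = 4.204.
By Bélanger, y₂/y₁ = ½[√(1 + 8Fr₁²) − 1] = ½[√142.40 − 1] = 5.467.
y₂ = 5.467 × 0.5517 = 3.016 m.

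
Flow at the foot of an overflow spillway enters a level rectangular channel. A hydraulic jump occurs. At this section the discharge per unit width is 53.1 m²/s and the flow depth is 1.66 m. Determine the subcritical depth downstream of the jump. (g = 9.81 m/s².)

V₁ = q/y₁ = 53.1/1.66 = 32.0 m/s. Fr₁ = V₁/√(g·y₁) = 32.0/√(9.81×1.66) = 7.93.
Bélanger equation: y₂/y₁ = ½[√(1 + 8Fr₁²) − 1] = ½[√503.7 − 1] = 10.7.
y₂ = 10.7 × 1.66 = 17.8 m.

y₂ = 17.8 m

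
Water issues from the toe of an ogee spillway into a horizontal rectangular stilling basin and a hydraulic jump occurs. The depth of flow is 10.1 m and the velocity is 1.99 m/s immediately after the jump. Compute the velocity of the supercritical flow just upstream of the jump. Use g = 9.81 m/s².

V₁ = 26.7 m/s

Fr₂ = V₂/√(g·y₂) = 1.99/√(9.81×10.1) = 0.200.
Applying the sequent-depth relation in reverse, y₁/y₂ = ½[√(1 + 8Fr₂²) − 1] = ½[√1.320 − 1] = 0.0744.
y₁ = 0.0744 × 10.1 = 0.751 m.
V₁ = q/y₁ = 20.1/0.751 = 26.7 m/s.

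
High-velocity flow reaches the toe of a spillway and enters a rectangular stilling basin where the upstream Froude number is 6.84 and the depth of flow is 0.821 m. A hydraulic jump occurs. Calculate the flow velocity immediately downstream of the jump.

Fr₁ = 6.84 (given).
Bélanger equation: y₂/y₁ = ½[√(1 + 8Fr₁²) − 1] = ½[√375.3 − 1] = 9.19.
y₂ = 9.19 × 0.821 = 7.54 m.
V₁ = Fr₁·√(g·y₁) = 6.84×√(9.81×0.821) = 19.4 m/s; q = V₁·y₁ = 15.9 m²/s.
V₂ = q/y₂ = 15.9/7.54 = 2.11 m/s.

V₂ = 2.11 m/s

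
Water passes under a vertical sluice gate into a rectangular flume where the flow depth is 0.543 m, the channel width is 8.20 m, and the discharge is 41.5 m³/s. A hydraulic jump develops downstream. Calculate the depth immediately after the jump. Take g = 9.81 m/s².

q = Q/b = 41.5/8.20 = 5.06 m²/s; V₁ = q/y₁ = 9.32 m/s. Fr₁ = V₁/√(g·y₁) = 4.04.
Bélanger equation: y₂/y₁ = ½[√(1 + 8Fr₁²) − 1] = ½[√131.5 − 1] = 5.23.
y₂ = 5.23 × 0.543 = 2.84 m.

y₂ = 2.84 m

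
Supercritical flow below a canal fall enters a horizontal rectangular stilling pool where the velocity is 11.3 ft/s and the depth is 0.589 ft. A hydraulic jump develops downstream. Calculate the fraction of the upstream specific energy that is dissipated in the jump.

Fr₁ = V₁/√(g·y₁) = 11.3/√(32.2×0.589) = 2.59.
Conjugate-depth relation: y₂/y₁ = ½[√(1 + 8Fr₁²) − 1] = ½[√54.86 − 1] = 3.20.
y₂ = 3.20 × 0.589 = 1.89 ft.
E₁ = y₁ + V₁²/2g = 2.57 ft. ΔE = (y₂ − y₁)³/(4y₁y₂) = 0.492 ft. ΔE/E₁ = 0.492/2.57 = 0.191.

ΔE/E₁ = 0.191 (19.1%)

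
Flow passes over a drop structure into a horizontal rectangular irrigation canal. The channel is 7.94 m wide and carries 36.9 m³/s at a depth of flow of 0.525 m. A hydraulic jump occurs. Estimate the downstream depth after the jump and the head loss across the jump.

q = Q/b = 36.9/7.94 = 4.65 m²/s; V₁ = q/y₁ = 8.85 m/s. Fr₁ = V₁/√(g·y₁) = 3.90.
Conjugate-depth relation: y₂/y₁ = ½[√(1 + 8Fr₁²) − 1] = ½[√122.7 − 1] = 5.04.
y₂ = 5.04 × 0.525 = 2.65 m.
V₂ = q/y₂ = 4.65/2.65 = 1.76 m/s. E₁ = y₁ + V₁²/2g = 4.52 m; E₂ = y₂ + V₂²/2g = 2.80 m. ΔE = E₁ − E₂ = 1.72 m.

y₂ = 2.65 m; ΔE = 1.72 m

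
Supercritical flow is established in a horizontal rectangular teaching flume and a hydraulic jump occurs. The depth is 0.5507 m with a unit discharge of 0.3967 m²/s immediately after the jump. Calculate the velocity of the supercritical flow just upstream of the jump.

V₂ = q/y₂ = 0.3967/0.5507 = 0.7204 m/s; Fr₂ = V₂/√(g·y₂) = 0.3099.
Since the conjugate-depth ratio holds either way, y₁/y₂ = ½[√(1 + 8Fr₂²) − 1] = ½[√1.7684 − 1] = 0.1649.
y₁ = 0.1649 × 0.5507 = 0.09082 m.
V₁ = q/y₁ = 0.3967/0.09082 = 4.368 m/s.

V₁ = 4.368 m/s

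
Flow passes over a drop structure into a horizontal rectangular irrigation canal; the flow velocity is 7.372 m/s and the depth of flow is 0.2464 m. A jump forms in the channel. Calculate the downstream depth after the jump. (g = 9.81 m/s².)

y₂ = 1.534 m

Fr₁ = V₁/√(g·y₁) = 7.372/√(9.81×0.2464) = 4.742.
By Bélanger, y₂/y₁ = ½[√(1 + 8Fr₁²) − 1] = ½[√180.87 − 1] = 6.224.
y₂ = 6.224 × 0.2464 = 1.534 m.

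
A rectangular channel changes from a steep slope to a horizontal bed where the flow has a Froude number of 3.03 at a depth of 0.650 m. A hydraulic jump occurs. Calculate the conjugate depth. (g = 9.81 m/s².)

y₂ = 2.48 m

Fr₁ = 3.03 (given).
Sequent-depth ratio: y₂/y₁ = ½[√(1 + 8Fr₁²) − 1] = ½[√74.45 − 1] = 3.81.
y₂ = 3.81 × 0.650 = 2.48 m.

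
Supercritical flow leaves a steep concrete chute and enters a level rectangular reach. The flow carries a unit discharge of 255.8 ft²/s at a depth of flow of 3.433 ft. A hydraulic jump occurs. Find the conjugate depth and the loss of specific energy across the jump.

V₁ = q/y₁ = 255.8/3.433 = 74.51 ft/s. Fr₁ = V₁/√(g·y₁) = 74.51/√(32.2×3.433) = 7.087.
Conjugate-depth relation: y₂/y₁ = ½[√(1 + 8Fr₁²) − 1] = ½[√402.80 − 1] = 9.535.
y₂ = 9.535 × 3.433 = 32.73 ft.
V₂ = q/y₂ = 255.8/32.73 = 7.815 ft/s. E₁ = y₁ + V₁²/2g = 89.64 ft; E₂ = y₂ + V₂²/2g = 33.68 ft. ΔE = E₁ − E₂ = 55.96 ft.

y₂ = 32.73 ft; ΔE = 55.96 ft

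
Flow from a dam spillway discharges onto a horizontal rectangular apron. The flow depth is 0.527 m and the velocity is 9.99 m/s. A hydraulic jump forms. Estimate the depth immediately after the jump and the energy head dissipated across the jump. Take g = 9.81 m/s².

Fr₁ = V₁/√(g·y₁) = 9.99/√(9.81×0.527) = 4.39.
Conjugate-depth relation: y₂/y₁ = ½[√(1 + 8Fr₁²) − 1] = ½[√155.4 − 1] = 5.73.
y₂ = 5.73 × 0.527 = 3.02 m.
q = V₁·y₁ = 9.99 × 0.527 = 5.26 m²/s. V₂ = q/y₂ = 5.26/3.02 = 1.74 m/s. E₁ = y₁ + V₁²/2g = 5.61 m; E₂ = y₂ + V₂²/2g = 3.18 m. ΔE = E₁ − E₂ = 2.44 m.

y₂ = 3.02 m; ΔE = 2.44 m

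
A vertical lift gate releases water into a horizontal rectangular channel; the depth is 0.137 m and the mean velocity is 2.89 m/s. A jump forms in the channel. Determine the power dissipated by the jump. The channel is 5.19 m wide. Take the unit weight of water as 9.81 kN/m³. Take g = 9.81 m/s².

P = 1.97 kW

Fr₁ = V₁/√(g·y₁) = 2.89/√(9.81×0.137) = 2.49.
From the momentum equation for a rectangular channel, y₂/y₁ = ½[√(1 + 8Fr₁²) − 1] = ½[√50.72 − 1] = 3.06.
y₂ = 3.06 × 0.137 = 0.419 m.
q = V₁·y₁ = 2.89 × 0.137 = 0.396 m²/s. V₂ = q/y₂ = 0.396/0.419 = 0.944 m/s. E₁ = y₁ + V₁²/2g = 0.563 m; E₂ = y₂ + V₂²/2g = 0.465 m. ΔE = E₁ − E₂ = 0.0979 m.
Q = q·b = 0.396 × 5.19 = 2.05 m³/s. P = γ·Q·ΔE = 9.81 × 2.05 × 0.0979 = 1.97 kW.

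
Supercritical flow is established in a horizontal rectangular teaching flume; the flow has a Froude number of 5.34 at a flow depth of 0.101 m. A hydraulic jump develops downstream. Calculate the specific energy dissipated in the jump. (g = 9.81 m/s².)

ΔE = 0.798 m

Fr₁ = 5.34 (given).
From the momentum equation for a rectangular channel, y₂/y₁ = ½[√(1 + 8Fr₁²) − 1] = ½[√229.1 − 1] = 7.07.
y₂ = 7.07 × 0.101 = 0.714 m.
Head loss: ΔE = (y₂ − y₁)³/(4y₁y₂) = (0.714 − 0.101)³/(4×0.101×0.714) = 0.230/0.288 = 0.798 m.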